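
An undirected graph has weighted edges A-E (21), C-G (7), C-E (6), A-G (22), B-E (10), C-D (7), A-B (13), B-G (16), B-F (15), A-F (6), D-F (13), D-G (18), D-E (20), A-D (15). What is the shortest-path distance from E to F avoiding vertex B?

Comparing a few candidate routes:
E-A-F: 21 + 6 = 27
E-D-A-F: 20 + 15 + 6 = 41
E-C-D-A-F: 6 + 7 + 15 + 6 = 34
E-C-D-F: 6 + 7 + 13 = 26
E-D-F: 20 + 13 = 33
Best route has total 26.

26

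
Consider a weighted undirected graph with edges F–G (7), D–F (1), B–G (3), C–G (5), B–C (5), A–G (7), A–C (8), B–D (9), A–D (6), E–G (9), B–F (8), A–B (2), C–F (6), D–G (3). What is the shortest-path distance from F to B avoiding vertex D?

8

A few of the F→B routes:
F -> C -> B: 6 + 5 = 11
F -> B: 8
F -> G -> B: 7 + 3 = 10
Best route has total 8.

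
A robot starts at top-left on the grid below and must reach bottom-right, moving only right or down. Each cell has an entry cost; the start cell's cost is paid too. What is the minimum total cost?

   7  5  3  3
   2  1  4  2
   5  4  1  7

22

One optimal route is [0,0] → [1,0] → [1,1] → [1,2] → [2,2] → [2,3].
Its cost is 7 + 2 + 1 + 4 + 1 + 7 = 22.
(Top row then right column would cost 27.)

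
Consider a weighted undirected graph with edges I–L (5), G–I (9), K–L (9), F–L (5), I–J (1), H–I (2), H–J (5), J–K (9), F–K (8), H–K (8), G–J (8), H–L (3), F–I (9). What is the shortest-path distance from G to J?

Checking several routes:
G-I-H-K-J: 9 + 2 + 8 + 9 = 28
G-J: 8
G-I-J: 9 + 1 = 10
G-I-H-J: 9 + 2 + 5 = 16
G-I-L-H-J: 9 + 5 + 3 + 5 = 22
The minimum is 8.

8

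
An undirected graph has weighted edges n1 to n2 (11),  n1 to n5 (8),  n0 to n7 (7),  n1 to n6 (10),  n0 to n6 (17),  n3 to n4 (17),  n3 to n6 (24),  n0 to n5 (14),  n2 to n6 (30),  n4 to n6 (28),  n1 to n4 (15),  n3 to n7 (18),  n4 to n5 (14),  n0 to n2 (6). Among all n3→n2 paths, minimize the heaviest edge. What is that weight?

Some routes from n3 to n2:
n3-n4-n5-n1-n2: max(17, 14, 8, 11) = 17
n3-n4-n5-n0-n6-n1-n2: max(17, 14, 14, 17, 10, 11) = 17
n3-n4-n5-n0-n2: max(17, 14, 14, 6) = 17
n3-n4-n5-n1-n6-n0-n2: max(17, 14, 8, 10, 17, 6) = 17
n3-n4-n1-n6-n0-n2: max(17, 15, 10, 17, 6) = 17
Smallest bottleneck: 17.

17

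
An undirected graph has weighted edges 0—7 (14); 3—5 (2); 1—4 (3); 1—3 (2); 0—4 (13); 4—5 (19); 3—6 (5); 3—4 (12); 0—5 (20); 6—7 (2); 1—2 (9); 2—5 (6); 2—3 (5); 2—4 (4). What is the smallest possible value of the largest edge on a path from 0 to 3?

13

Some routes from 0 to 3:
0 -> 4 -> 2 -> 3: max(13, 4, 5) = 13
0 -> 4 -> 2 -> 1 -> 3: max(13, 4, 9, 2) = 13
0 -> 4 -> 3: max(13, 12) = 13
0 -> 4 -> 2 -> 5 -> 3: max(13, 4, 6, 2) = 13
The minimum achievable maximum is 13.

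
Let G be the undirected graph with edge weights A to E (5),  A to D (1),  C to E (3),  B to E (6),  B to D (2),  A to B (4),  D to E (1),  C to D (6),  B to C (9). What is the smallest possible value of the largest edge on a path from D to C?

Some routes from D to C:
D → E → C: max(1, 3) = 3
D → B → A → E → C: max(2, 4, 5, 3) = 5
D → A → E → C: max(1, 5, 3) = 5
Smallest bottleneck: 3.

3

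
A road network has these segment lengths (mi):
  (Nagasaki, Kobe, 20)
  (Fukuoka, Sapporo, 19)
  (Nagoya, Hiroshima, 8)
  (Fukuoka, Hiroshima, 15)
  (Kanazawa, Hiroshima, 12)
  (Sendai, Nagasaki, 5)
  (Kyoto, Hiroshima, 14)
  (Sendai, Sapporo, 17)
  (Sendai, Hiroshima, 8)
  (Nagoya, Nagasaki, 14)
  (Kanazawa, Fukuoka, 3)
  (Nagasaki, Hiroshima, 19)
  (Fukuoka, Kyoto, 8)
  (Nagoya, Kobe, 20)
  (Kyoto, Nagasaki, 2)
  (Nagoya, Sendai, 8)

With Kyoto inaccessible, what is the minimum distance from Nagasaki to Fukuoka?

Some routes from Nagasaki to Fukuoka avoiding Kyoto:
Nagasaki → Hiroshima → Kanazawa → Fukuoka: 19 + 12 + 3 = 34
Nagasaki → Hiroshima → Fukuoka: 19 + 15 = 34
Nagasaki → Sendai → Nagoya → Hiroshima → Fukuoka: 5 + 8 + 8 + 15 = 36
Nagasaki → Sendai → Hiroshima → Fukuoka: 5 + 8 + 15 = 28
Nagasaki → Sendai → Nagoya → Hiroshima → Kanazawa → Fukuoka: 5 + 8 + 8 + 12 + 3 = 36
Nagasaki → Sendai → Hiroshima → Kanazawa → Fukuoka: 5 + 8 + 12 + 3 = 28
The minimum is 28 mi.

28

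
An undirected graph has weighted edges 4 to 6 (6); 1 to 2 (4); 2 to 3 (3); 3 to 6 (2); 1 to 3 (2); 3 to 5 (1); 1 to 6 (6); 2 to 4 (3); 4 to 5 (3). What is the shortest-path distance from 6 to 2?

5

Some routes from 6 to 2:
6-4-2: 6 + 3 = 9
6-3-2: 2 + 3 = 5
6-3-5-4-2: 2 + 1 + 3 + 3 = 9
6-3-1-2: 2 + 2 + 4 = 8
Best route has total 5.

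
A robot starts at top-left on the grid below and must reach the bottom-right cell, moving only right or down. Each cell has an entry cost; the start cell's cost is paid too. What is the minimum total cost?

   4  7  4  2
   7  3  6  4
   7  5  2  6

One optimal route is [0,0] [0,1] [0,2] [0,3] [1,3] [2,3].
Its cost is 4 + 7 + 4 + 2 + 4 + 6 = 27.

27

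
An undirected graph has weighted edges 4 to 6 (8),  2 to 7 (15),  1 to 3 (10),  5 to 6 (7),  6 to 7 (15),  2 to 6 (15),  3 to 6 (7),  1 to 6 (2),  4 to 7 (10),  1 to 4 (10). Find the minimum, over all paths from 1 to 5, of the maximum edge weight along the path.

7

Checking several routes:
1 - 3 - 6 - 5: max(10, 7, 7) = 10
1 - 4 - 6 - 5: max(10, 8, 7) = 10
1 - 6 - 5: max(2, 7) = 7
1 - 4 - 7 - 2 - 6 - 5: max(10, 10, 15, 15, 7) = 15
Smallest bottleneck: 7.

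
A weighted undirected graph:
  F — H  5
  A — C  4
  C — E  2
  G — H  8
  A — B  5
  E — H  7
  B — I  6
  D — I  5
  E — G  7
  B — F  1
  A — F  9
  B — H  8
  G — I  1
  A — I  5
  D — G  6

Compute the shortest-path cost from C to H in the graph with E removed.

15

Checking several routes:
C - A - B - H: 4 + 5 + 8 = 17
C - A - F - H: 4 + 9 + 5 = 18
C - A - B - F - H: 4 + 5 + 1 + 5 = 15
C - A - I - B - F - H: 4 + 5 + 6 + 1 + 5 = 21
C - A - I - G - H: 4 + 5 + 1 + 8 = 18
Best route has total 15.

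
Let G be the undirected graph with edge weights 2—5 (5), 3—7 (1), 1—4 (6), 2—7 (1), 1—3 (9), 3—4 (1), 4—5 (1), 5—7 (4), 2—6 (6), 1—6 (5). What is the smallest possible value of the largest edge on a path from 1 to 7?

Some routes from 1 to 7:
1-4-5-2-7: max(6, 1, 5, 1) = 6
1-4-5-7: max(6, 1, 4) = 6
1-6-2-5-7: max(5, 6, 5, 4) = 6
1-6-2-7: max(5, 6, 1) = 6
1-6-2-5-4-3-7: max(5, 6, 5, 1, 1, 1) = 6
The minimum achievable maximum is 6.

6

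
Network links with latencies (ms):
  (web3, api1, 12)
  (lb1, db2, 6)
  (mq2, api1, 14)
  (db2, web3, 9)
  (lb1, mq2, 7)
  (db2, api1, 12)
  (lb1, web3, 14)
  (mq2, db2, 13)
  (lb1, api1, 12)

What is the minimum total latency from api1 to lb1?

12

Comparing a few candidate routes:
api1-lb1: 12
api1-db2-mq2-lb1: 12 + 13 + 7 = 32
api1-mq2-lb1: 14 + 7 = 21
api1-web3-lb1: 12 + 14 = 26
api1-web3-db2-lb1: 12 + 9 + 6 = 27
api1-db2-lb1: 12 + 6 = 18
The minimum is 12 ms.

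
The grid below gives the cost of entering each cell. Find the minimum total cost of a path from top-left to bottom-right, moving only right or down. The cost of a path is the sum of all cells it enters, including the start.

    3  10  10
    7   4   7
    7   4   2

One optimal route is (0,0) → (1,0) → (1,1) → (2,1) → (2,2).
Its cost is 3 + 7 + 4 + 4 + 2 = 20.

20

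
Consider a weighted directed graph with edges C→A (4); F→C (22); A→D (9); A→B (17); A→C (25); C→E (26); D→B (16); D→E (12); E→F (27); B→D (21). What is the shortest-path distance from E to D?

62

Routes from E to D:
E - F - C - A - B - D: 27 + 22 + 4 + 17 + 21 = 91
E - F - C - A - D: 27 + 22 + 4 + 9 = 62
Best route has total 62.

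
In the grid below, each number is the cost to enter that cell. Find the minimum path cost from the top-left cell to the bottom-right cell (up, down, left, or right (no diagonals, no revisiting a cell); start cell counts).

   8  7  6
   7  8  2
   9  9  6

29

Cheapest: r0c0→r0c1→r0c2→r1c2→r2c2
  8 + 7 + 6 + 2 + 6 = 29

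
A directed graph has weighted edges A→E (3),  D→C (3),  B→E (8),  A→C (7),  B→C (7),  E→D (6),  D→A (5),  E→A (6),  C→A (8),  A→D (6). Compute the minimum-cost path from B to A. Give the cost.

Checking several routes:
B -> E -> D -> A: 8 + 6 + 5 = 19
B -> C -> A: 7 + 8 = 15
B -> E -> A: 8 + 6 = 14
The minimum is 14.

14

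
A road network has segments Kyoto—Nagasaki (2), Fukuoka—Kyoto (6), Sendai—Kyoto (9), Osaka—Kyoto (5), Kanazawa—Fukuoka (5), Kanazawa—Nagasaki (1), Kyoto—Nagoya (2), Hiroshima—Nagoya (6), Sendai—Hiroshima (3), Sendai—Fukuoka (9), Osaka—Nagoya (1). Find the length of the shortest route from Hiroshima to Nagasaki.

10

Checking several routes:
Hiroshima → Nagoya → Osaka → Kyoto → Nagasaki: 6 + 1 + 5 + 2 = 14
Hiroshima → Nagoya → Kyoto → Nagasaki: 6 + 2 + 2 = 10
Hiroshima → Sendai → Kyoto → Nagasaki: 3 + 9 + 2 = 14
Shortest: 10.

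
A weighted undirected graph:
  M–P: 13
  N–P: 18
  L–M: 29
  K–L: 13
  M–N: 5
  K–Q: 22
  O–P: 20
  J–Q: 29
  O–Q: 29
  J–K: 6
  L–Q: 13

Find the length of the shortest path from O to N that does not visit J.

Some routes from O to N avoiding J:
O-P-N: 20 + 18 = 38
O-Q-K-L-M-N: 29 + 22 + 13 + 29 + 5 = 98
O-Q-L-M-N: 29 + 13 + 29 + 5 = 76
O-P-M-N: 20 + 13 + 5 = 38
Shortest: 38.

38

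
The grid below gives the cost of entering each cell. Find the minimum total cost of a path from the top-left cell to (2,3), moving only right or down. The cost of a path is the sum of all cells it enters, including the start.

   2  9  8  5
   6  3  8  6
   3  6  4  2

23

One optimal route is (0,0) (1,0) (1,1) (2,1) (2,2) (2,3).
Its cost is 2 + 6 + 3 + 6 + 4 + 2 = 23.
(Top row then right column would cost 32.)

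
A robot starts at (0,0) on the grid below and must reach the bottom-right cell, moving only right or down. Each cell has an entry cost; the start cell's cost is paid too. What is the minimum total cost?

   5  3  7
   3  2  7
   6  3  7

20

Best path: (0,0) -> (0,1) -> (1,1) -> (2,1) -> (2,2)
Cost: 5 + 3 + 2 + 3 + 7 = 20
For comparison, the top-then-right route costs 29.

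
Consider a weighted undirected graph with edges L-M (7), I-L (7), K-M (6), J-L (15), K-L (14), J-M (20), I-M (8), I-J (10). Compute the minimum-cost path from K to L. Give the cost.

Comparing a few candidate routes:
K→L: 14
K→M→L: 6 + 7 = 13
K→M→I→L: 6 + 8 + 7 = 21
Best route has total 13.

13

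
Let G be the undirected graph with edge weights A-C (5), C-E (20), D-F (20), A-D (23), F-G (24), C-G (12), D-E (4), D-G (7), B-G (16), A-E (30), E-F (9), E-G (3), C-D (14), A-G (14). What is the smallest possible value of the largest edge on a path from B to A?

16

A few of the B→A routes:
B-G-C-A: max(16, 12, 5) = 16
B-G-A: max(16, 14) = 16
B-G-D-C-A: max(16, 7, 14, 5) = 16
Best route has worst link 16.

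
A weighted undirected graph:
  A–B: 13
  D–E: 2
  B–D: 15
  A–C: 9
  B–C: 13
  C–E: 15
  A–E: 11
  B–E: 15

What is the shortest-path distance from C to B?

13

Some routes from C to B:
C→B: 13
C→A→B: 9 + 13 = 22
C→E→B: 15 + 15 = 30
The minimum is 13.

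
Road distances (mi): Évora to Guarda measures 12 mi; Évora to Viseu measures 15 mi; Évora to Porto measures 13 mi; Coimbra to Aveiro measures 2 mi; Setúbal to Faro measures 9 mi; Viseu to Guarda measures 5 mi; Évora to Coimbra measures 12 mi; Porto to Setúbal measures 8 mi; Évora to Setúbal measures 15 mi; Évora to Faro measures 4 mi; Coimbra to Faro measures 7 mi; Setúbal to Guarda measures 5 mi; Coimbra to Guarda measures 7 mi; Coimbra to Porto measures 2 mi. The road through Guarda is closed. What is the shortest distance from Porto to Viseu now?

A few of the Porto→Viseu routes:
Porto -> Évora -> Viseu: 13 + 15 = 28
Porto -> Coimbra -> Évora -> Viseu: 2 + 12 + 15 = 29
Porto -> Coimbra -> Faro -> Évora -> Viseu: 2 + 7 + 4 + 15 = 28
Shortest: 28 mi.

28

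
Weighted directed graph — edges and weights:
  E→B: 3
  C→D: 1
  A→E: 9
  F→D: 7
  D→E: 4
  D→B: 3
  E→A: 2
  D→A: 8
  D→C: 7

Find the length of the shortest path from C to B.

4

Routes from C to B:
C - D - B: 1 + 3 = 4
C - D - E - B: 1 + 4 + 3 = 8
C - D - A - E - B: 1 + 8 + 9 + 3 = 21
Shortest: 4.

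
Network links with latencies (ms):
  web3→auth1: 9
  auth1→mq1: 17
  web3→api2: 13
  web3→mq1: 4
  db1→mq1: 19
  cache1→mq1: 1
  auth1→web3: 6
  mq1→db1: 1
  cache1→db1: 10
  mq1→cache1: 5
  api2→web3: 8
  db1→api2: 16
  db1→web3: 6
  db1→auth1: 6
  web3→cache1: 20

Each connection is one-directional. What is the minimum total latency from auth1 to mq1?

A few of the auth1→mq1 routes:
auth1 → web3 → mq1: 6 + 4 = 10
auth1 → web3 → cache1 → mq1: 6 + 20 + 1 = 27
auth1 → mq1: 17
The minimum is 10 ms.

10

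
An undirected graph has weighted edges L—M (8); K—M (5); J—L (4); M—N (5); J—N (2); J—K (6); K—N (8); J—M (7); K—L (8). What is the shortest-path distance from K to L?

Checking several routes:
K → J → L: 6 + 4 = 10
K → M → L: 5 + 8 = 13
K → L: 8
Best route has total 8.

8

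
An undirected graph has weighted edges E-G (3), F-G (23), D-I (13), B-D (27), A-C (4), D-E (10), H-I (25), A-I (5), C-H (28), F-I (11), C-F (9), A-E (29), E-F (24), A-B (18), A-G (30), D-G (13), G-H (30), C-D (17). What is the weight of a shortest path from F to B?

Checking several routes:
F -> I -> A -> B: 11 + 5 + 18 = 34
F -> C -> D -> B: 9 + 17 + 27 = 53
F -> C -> A -> I -> D -> B: 9 + 4 + 5 + 13 + 27 = 58
F -> E -> D -> B: 24 + 10 + 27 = 61
F -> C -> A -> B: 9 + 4 + 18 = 31
F -> I -> D -> B: 11 + 13 + 27 = 51
Best route has total 31.

31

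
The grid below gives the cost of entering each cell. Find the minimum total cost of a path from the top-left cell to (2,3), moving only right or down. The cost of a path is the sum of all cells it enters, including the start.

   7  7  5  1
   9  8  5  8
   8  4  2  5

Path r0c0 → r0c1 → r0c2 → r1c2 → r2c2 → r2c3: 7 + 7 + 5 + 5 + 2 + 5 = 31.
(Top row then right column would cost 33.)

31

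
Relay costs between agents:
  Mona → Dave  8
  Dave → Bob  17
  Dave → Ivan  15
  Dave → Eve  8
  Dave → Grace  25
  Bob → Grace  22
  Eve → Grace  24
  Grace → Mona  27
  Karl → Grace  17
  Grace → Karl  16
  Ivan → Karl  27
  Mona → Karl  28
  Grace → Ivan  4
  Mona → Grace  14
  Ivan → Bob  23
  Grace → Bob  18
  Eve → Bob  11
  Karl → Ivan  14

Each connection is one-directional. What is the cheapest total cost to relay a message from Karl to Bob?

35

Some routes from Karl to Bob:
Karl-Grace-Bob: 17 + 18 = 35
Karl-Grace-Mona-Dave-Bob: 17 + 27 + 8 + 17 = 69
Karl-Ivan-Bob: 14 + 23 = 37
Karl-Grace-Ivan-Bob: 17 + 4 + 23 = 44
Shortest: 35.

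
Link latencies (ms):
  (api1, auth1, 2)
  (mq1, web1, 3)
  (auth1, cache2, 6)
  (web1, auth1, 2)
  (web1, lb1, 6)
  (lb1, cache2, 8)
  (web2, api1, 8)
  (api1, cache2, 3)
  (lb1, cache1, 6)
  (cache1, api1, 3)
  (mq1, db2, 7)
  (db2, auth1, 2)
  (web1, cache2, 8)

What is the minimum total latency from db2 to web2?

Comparing a few candidate routes:
db2 -> auth1 -> web1 -> cache2 -> api1 -> web2: 2 + 2 + 8 + 3 + 8 = 23
db2 -> auth1 -> cache2 -> api1 -> web2: 2 + 6 + 3 + 8 = 19
db2 -> auth1 -> api1 -> web2: 2 + 2 + 8 = 12
db2 -> auth1 -> web1 -> lb1 -> cache1 -> api1 -> web2: 2 + 2 + 6 + 6 + 3 + 8 = 27
db2 -> mq1 -> web1 -> auth1 -> api1 -> web2: 7 + 3 + 2 + 2 + 8 = 22
Best route has total 12 ms.

12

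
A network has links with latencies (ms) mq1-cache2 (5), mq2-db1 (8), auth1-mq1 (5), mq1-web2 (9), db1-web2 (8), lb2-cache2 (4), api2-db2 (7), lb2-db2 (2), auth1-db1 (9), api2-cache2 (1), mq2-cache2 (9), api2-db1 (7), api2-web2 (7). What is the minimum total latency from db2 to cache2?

6

Checking several routes:
db2 - api2 - cache2: 7 + 1 = 8
db2 - api2 - db1 - mq2 - cache2: 7 + 7 + 8 + 9 = 31
db2 - api2 - db1 - web2 - mq1 - cache2: 7 + 7 + 8 + 9 + 5 = 36
db2 - api2 - db1 - auth1 - mq1 - cache2: 7 + 7 + 9 + 5 + 5 = 33
db2 - lb2 - cache2: 2 + 4 = 6
db2 - api2 - web2 - mq1 - cache2: 7 + 7 + 9 + 5 = 28
Best route has total 6 ms.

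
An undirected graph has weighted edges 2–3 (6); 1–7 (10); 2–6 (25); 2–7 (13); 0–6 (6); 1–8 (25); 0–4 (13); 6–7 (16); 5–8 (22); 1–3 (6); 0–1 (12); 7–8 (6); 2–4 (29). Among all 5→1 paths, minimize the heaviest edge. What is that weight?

22

Comparing a few candidate routes:
5-8-7-6-2-3-1: max(22, 6, 16, 25, 6, 6) = 25
5-8-7-2-6-0-1: max(22, 6, 13, 25, 6, 12) = 25
5-8-7-2-3-1: max(22, 6, 13, 6, 6) = 22
5-8-7-1: max(22, 6, 10) = 22
5-8-7-6-0-1: max(22, 6, 16, 6, 12) = 22
5-8-1: max(22, 25) = 25
Smallest bottleneck: 22.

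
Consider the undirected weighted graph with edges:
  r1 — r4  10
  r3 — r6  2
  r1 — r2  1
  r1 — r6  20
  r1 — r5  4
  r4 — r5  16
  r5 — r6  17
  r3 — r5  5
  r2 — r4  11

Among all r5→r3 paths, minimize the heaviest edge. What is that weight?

Routes from r5 to r3:
r5→r6→r3: max(17, 2) = 17
r5→r3: max(5) = 5
r5→r4→r1→r6→r3: max(16, 10, 20, 2) = 20
r5→r1→r6→r3: max(4, 20, 2) = 20
r5→r4→r2→r1→r6→r3: max(16, 11, 1, 20, 2) = 20
Smallest bottleneck: 5.

5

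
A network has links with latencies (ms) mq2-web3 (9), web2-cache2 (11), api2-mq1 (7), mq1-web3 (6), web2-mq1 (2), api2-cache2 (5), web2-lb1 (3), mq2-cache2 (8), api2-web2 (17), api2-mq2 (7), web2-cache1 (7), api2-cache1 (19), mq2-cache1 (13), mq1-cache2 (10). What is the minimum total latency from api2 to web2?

9

Comparing a few candidate routes:
api2-web2: 17
api2-mq2-web3-mq1-web2: 7 + 9 + 6 + 2 = 24
api2-mq1-web2: 7 + 2 = 9
api2-cache2-mq1-web2: 5 + 10 + 2 = 17
api2-cache2-web2: 5 + 11 = 16
Shortest: 9 ms.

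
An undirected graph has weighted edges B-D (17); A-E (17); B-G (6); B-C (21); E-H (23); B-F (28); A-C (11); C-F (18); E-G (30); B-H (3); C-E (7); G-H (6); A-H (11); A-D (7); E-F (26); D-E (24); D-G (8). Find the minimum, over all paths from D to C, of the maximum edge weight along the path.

11

Some routes from D to C:
D-G-B-H-A-C: max(8, 6, 3, 11, 11) = 11
D-A-C: max(7, 11) = 11
D-G-H-A-E-C: max(8, 6, 11, 17, 7) = 17
D-G-B-H-A-E-C: max(8, 6, 3, 11, 17, 7) = 17
D-G-H-A-C: max(8, 6, 11, 11) = 11
Best route has worst link 11.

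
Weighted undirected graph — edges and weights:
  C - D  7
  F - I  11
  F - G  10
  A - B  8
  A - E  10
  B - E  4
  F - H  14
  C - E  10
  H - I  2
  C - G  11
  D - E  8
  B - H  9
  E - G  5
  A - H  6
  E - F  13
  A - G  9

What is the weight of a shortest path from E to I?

15

Some routes from E to I:
E → B → H → I: 4 + 9 + 2 = 15
E → A → H → I: 10 + 6 + 2 = 18
E → B → A → H → I: 4 + 8 + 6 + 2 = 20
The minimum is 15.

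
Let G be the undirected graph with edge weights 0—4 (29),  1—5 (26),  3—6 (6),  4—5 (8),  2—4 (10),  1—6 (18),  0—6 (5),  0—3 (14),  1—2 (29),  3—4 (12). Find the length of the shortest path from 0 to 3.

11

Comparing a few candidate routes:
0 → 3: 14
0 → 6 → 3: 5 + 6 = 11
0 → 6 → 1 → 5 → 4 → 3: 5 + 18 + 26 + 8 + 12 = 69
0 → 6 → 1 → 2 → 4 → 3: 5 + 18 + 29 + 10 + 12 = 74
0 → 4 → 3: 29 + 12 = 41
The minimum is 11.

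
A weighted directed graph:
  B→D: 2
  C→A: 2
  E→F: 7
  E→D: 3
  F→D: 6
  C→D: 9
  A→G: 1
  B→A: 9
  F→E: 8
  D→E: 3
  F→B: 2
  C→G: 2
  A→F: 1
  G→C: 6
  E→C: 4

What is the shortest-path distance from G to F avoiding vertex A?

25

Routes from G to F avoiding A:
G -> C -> D -> E -> F: 6 + 9 + 3 + 7 = 25
The minimum is 25.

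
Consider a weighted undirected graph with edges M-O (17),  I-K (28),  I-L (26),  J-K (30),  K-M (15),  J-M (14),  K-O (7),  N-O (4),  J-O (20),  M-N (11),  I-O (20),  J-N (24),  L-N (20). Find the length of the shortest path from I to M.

35

A few of the I→M routes:
I→O→K→M: 20 + 7 + 15 = 42
I→K→M: 28 + 15 = 43
I→O→M: 20 + 17 = 37
I→O→N→M: 20 + 4 + 11 = 35
Best route has total 35.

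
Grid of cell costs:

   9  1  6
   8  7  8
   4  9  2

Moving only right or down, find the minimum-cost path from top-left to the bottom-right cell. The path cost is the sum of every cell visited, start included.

26

Path (0,0) → (0,1) → (0,2) → (1,2) → (2,2): 9 + 1 + 6 + 8 + 2 = 26.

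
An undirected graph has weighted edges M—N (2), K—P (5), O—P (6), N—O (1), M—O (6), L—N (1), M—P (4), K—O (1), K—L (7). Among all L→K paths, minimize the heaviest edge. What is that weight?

1

Comparing a few candidate routes:
L→N→O→K: max(1, 1, 1) = 1
L→N→M→P→K: max(1, 2, 4, 5) = 5
L→N→M→P→O→K: max(1, 2, 4, 6, 1) = 6
The minimum achievable maximum is 1.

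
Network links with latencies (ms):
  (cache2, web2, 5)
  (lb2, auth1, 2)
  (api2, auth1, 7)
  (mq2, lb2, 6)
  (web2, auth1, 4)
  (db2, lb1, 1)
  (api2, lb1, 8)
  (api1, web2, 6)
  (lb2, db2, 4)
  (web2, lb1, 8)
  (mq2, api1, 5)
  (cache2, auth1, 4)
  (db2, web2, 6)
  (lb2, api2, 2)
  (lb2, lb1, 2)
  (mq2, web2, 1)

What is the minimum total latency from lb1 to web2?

7

Some routes from lb1 to web2:
lb1→lb2→auth1→web2: 2 + 2 + 4 = 8
lb1→web2: 8
lb1→db2→web2: 1 + 6 = 7
lb1→lb2→mq2→web2: 2 + 6 + 1 = 9
The minimum is 7 ms.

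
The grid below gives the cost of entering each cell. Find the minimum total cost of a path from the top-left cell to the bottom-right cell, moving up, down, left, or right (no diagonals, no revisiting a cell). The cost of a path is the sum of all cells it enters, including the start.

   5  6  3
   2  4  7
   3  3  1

14

Best path: (0,0) → (1,0) → (2,0) → (2,1) → (2,2)
Cost: 5 + 2 + 3 + 3 + 1 = 14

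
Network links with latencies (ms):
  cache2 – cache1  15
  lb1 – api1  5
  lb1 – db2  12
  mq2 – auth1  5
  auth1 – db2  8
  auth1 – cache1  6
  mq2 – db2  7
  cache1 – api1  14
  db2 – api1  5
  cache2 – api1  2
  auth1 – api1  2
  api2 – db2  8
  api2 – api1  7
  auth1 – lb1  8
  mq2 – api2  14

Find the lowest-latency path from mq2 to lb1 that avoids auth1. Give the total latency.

17

A few of the mq2→lb1 routes:
mq2-db2-api1-lb1: 7 + 5 + 5 = 17
mq2-db2-lb1: 7 + 12 = 19
mq2-api2-api1-lb1: 14 + 7 + 5 = 26
The minimum is 17 ms.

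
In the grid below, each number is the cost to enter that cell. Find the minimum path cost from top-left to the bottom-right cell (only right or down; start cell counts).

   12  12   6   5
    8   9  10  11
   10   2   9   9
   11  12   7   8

Take (0,0) → (1,0) → (1,1) → (2,1) → (2,2) → (3,2) → (3,3) for a total of 12 + 8 + 9 + 2 + 9 + 7 + 8 = 55.

55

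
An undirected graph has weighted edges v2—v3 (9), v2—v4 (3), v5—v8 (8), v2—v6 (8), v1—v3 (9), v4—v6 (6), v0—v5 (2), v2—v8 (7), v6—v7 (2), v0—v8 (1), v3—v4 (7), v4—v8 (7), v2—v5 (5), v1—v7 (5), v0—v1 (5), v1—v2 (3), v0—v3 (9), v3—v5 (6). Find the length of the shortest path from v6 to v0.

Checking several routes:
v6 - v2 - v8 - v0: 8 + 7 + 1 = 16
v6 - v7 - v1 - v0: 2 + 5 + 5 = 12
v6 - v4 - v2 - v5 - v0: 6 + 3 + 5 + 2 = 16
v6 - v2 - v5 - v0: 8 + 5 + 2 = 15
v6 - v2 - v1 - v0: 8 + 3 + 5 = 16
v6 - v4 - v8 - v0: 6 + 7 + 1 = 14
Shortest: 12.

12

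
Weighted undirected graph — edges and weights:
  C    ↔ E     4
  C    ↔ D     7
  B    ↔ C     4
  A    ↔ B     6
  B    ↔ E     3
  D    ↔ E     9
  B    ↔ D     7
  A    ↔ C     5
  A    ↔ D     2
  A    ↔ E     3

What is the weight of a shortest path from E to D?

5

A few of the E→D routes:
E - D: 9
E - B - D: 3 + 7 = 10
E - A - D: 3 + 2 = 5
The minimum is 5.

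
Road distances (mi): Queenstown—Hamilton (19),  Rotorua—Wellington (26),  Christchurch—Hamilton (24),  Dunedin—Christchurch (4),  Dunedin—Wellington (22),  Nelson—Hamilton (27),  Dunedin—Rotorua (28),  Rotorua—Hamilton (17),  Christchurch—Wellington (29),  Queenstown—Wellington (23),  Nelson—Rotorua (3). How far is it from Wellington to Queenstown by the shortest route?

23

Checking several routes:
Wellington-Rotorua-Nelson-Hamilton-Queenstown: 26 + 3 + 27 + 19 = 75
Wellington-Christchurch-Hamilton-Queenstown: 29 + 24 + 19 = 72
Wellington-Rotorua-Hamilton-Queenstown: 26 + 17 + 19 = 62
Wellington-Dunedin-Christchurch-Hamilton-Queenstown: 22 + 4 + 24 + 19 = 69
Wellington-Queenstown: 23
Shortest: 23 mi.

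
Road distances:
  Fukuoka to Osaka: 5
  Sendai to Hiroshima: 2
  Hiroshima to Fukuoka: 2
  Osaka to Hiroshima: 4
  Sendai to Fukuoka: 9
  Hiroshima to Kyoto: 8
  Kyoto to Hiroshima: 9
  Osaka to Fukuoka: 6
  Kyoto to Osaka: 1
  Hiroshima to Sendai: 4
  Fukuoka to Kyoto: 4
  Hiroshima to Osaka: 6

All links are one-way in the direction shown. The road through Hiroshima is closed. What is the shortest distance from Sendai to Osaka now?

14

Paths from Sendai to Osaka avoiding Hiroshima:
Sendai - Fukuoka - Kyoto - Osaka: 9 + 4 + 1 = 14
Sendai - Fukuoka - Osaka: 9 + 5 = 14
Best route has total 14.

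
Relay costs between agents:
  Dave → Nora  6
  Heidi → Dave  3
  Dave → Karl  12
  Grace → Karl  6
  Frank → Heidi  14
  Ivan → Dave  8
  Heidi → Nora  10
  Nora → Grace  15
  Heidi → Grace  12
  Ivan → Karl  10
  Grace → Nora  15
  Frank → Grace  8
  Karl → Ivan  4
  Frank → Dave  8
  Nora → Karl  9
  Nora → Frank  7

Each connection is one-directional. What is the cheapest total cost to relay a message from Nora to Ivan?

Comparing a few candidate routes:
Nora - Grace - Karl - Ivan: 15 + 6 + 4 = 25
Nora - Karl - Ivan: 9 + 4 = 13
Nora - Frank - Grace - Karl - Ivan: 7 + 8 + 6 + 4 = 25
The minimum is 13.

13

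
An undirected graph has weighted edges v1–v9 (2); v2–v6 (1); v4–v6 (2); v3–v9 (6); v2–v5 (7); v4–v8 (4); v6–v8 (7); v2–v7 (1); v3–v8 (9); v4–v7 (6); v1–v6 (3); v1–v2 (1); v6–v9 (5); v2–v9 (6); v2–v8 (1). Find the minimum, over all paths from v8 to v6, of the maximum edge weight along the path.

1

A few of the v8→v6 routes:
v8 -> v2 -> v1 -> v6: max(1, 1, 3) = 3
v8 -> v2 -> v6: max(1, 1) = 1
v8 -> v4 -> v6: max(4, 2) = 4
Smallest bottleneck: 1.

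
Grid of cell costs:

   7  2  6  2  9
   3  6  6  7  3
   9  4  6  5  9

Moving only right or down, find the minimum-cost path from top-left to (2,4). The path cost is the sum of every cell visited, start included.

36

One optimal route is (0,0)→(0,1)→(0,2)→(0,3)→(1,3)→(1,4)→(2,4).
Its cost is 7 + 2 + 6 + 2 + 7 + 3 + 9 = 36.
For comparison, the top-then-right route costs 38.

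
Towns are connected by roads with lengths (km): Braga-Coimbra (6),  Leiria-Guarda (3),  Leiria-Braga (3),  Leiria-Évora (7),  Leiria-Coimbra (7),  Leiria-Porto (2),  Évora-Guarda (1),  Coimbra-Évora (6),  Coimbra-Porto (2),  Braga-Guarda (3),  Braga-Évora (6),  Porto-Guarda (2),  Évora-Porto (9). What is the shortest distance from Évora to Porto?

A few of the Évora→Porto routes:
Évora→Leiria→Porto: 7 + 2 = 9
Évora→Guarda→Leiria→Porto: 1 + 3 + 2 = 6
Évora→Guarda→Porto: 1 + 2 = 3
Évora→Coimbra→Porto: 6 + 2 = 8
Évora→Guarda→Braga→Leiria→Porto: 1 + 3 + 3 + 2 = 9
Évora→Porto: 9
Best route has total 3 km.

3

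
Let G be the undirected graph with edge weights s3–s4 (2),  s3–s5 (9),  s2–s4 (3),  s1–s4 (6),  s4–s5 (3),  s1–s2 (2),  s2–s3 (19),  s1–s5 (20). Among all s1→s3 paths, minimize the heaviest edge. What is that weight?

3

A few of the s1→s3 routes:
s1 -> s4 -> s3: max(6, 2) = 6
s1 -> s2 -> s3: max(2, 19) = 19
s1 -> s4 -> s2 -> s3: max(6, 3, 19) = 19
s1 -> s2 -> s4 -> s3: max(2, 3, 2) = 3
s1 -> s4 -> s5 -> s3: max(6, 3, 9) = 9
s1 -> s2 -> s4 -> s5 -> s3: max(2, 3, 3, 9) = 9
Best route has worst link 3.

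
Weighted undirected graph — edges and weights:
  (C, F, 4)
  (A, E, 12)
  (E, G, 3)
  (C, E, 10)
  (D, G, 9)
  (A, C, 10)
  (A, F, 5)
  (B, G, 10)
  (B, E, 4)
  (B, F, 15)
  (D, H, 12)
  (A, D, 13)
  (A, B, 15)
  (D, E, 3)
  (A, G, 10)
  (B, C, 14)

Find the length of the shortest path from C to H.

A few of the C→H routes:
C-F-A-D-H: 4 + 5 + 13 + 12 = 34
C-E-G-D-H: 10 + 3 + 9 + 12 = 34
C-E-D-H: 10 + 3 + 12 = 25
C-B-E-D-H: 14 + 4 + 3 + 12 = 33
Best route has total 25.

25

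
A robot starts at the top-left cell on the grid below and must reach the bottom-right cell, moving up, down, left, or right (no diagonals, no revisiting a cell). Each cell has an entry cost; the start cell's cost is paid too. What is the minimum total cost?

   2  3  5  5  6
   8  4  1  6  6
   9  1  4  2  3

19

Best path: [0,0] -> [0,1] -> [1,1] -> [1,2] -> [2,2] -> [2,3] -> [2,4]
Cost: 2 + 3 + 4 + 1 + 4 + 2 + 3 = 19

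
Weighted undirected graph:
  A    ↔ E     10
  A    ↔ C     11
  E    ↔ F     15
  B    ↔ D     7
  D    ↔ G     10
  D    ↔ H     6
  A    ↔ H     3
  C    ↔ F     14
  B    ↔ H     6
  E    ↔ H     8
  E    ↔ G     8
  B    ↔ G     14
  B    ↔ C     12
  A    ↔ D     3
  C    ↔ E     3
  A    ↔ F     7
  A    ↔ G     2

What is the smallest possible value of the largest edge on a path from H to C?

Checking several routes:
H → B → D → A → G → E → C: max(6, 7, 3, 2, 8, 3) = 8
H → A → G → E → C: max(3, 2, 8, 3) = 8
H → D → A → G → E → C: max(6, 3, 2, 8, 3) = 8
H → B → D → A → E → C: max(6, 7, 3, 10, 3) = 10
H → E → C: max(8, 3) = 8
Smallest bottleneck: 8.

8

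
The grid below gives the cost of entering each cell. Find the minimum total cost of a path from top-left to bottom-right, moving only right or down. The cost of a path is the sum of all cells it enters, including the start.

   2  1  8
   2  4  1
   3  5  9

Take r0c0 r0c1 r1c1 r1c2 r2c2 for a total of 2 + 1 + 4 + 1 + 9 = 17.
(Top row then right column would cost 21.)

17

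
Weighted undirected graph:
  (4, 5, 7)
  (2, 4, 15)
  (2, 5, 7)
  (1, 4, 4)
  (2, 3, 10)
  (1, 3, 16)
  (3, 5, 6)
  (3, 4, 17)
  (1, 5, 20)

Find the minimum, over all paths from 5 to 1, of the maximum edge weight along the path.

Checking several routes:
5-3-1: max(6, 16) = 16
5-2-4-1: max(7, 15, 4) = 15
5-2-3-1: max(7, 10, 16) = 16
5-3-2-4-1: max(6, 10, 15, 4) = 15
5-4-1: max(7, 4) = 7
The minimum achievable maximum is 7.

7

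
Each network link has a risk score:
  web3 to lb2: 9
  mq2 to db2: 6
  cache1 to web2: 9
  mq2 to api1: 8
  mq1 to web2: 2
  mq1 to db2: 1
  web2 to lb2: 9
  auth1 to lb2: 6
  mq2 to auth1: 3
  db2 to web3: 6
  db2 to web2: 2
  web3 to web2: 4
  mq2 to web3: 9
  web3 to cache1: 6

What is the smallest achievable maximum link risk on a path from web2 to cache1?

6

Some routes from web2 to cache1:
web2 - db2 - web3 - cache1: max(2, 6, 6) = 6
web2 - web3 - cache1: max(4, 6) = 6
web2 - mq1 - db2 - web3 - cache1: max(2, 1, 6, 6) = 6
Best route has worst link 6.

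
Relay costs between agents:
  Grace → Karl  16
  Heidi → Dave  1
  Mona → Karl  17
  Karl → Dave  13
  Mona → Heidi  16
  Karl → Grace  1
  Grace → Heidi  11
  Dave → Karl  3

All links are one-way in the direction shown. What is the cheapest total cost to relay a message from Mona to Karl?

Candidate routes:
Mona-Karl: 17
Mona-Heidi-Dave-Karl: 16 + 1 + 3 = 20
Best route has total 17.

17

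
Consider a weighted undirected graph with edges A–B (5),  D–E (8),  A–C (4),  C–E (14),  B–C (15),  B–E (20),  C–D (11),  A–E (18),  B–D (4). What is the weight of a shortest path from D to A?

9

Checking several routes:
D -> B -> A: 4 + 5 = 9
D -> C -> B -> A: 11 + 15 + 5 = 31
D -> E -> A: 8 + 18 = 26
D -> E -> C -> A: 8 + 14 + 4 = 26
D -> B -> C -> A: 4 + 15 + 4 = 23
D -> C -> A: 11 + 4 = 15
Shortest: 9.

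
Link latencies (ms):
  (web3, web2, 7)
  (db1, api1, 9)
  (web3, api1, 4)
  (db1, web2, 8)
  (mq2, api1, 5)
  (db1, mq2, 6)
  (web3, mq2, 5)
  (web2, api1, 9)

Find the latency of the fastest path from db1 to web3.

A few of the db1→web3 routes:
db1 -> web2 -> web3: 8 + 7 = 15
db1 -> api1 -> web3: 9 + 4 = 13
db1 -> mq2 -> web3: 6 + 5 = 11
The minimum is 11 ms.

11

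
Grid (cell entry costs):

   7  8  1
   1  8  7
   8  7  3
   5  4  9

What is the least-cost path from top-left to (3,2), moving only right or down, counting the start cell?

34

Take [0,0] -> [1,0] -> [2,0] -> [3,0] -> [3,1] -> [3,2] for a total of 7 + 1 + 8 + 5 + 4 + 9 = 34.
(Top row then right column would cost 35.)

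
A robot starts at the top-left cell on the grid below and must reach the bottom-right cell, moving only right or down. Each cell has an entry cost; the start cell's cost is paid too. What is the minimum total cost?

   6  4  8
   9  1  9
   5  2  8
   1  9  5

Path [0,0] [0,1] [1,1] [2,1] [2,2] [3,2]: 6 + 4 + 1 + 2 + 8 + 5 = 26.
For comparison, the top-then-right route costs 40.

26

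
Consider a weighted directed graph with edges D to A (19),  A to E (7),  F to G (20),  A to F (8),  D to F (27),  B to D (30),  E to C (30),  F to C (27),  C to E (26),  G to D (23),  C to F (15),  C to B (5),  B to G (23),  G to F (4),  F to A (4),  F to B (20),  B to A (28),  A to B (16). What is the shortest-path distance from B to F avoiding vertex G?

Paths from B to F avoiding G:
B-D-A-F: 30 + 19 + 8 = 57
B-D-F: 30 + 27 = 57
B-D-A-E-C-F: 30 + 19 + 7 + 30 + 15 = 101
B-A-F: 28 + 8 = 36
B-A-E-C-F: 28 + 7 + 30 + 15 = 80
The minimum is 36.

36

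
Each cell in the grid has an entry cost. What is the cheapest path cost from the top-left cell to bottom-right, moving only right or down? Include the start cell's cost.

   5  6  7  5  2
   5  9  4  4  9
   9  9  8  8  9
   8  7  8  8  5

47

One optimal route is [0,0] -> [0,1] -> [0,2] -> [1,2] -> [1,3] -> [2,3] -> [3,3] -> [3,4].
Its cost is 5 + 6 + 7 + 4 + 4 + 8 + 8 + 5 = 47.
For comparison, the top-then-right route costs 48.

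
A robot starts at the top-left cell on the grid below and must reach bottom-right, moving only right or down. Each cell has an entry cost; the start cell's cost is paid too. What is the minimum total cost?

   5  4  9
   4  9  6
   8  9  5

One optimal route is (0,0) (0,1) (0,2) (1,2) (2,2).
Its cost is 5 + 4 + 9 + 6 + 5 = 29.

29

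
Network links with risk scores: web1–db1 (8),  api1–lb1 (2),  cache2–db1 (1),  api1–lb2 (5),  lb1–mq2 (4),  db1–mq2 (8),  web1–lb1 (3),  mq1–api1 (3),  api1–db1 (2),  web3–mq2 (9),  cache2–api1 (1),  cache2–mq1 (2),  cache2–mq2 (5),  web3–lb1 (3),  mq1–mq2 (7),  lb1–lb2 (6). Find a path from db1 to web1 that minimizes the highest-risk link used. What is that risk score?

Comparing a few candidate routes:
db1 → cache2 → api1 → lb1 → web1: max(1, 1, 2, 3) = 3
db1 → api1 → cache2 → mq2 → lb1 → web1: max(2, 1, 5, 4, 3) = 5
db1 → cache2 → mq1 → api1 → lb1 → web1: max(1, 2, 3, 2, 3) = 3
db1 → api1 → lb1 → web1: max(2, 2, 3) = 3
db1 → api1 → mq1 → cache2 → mq2 → lb1 → web1: max(2, 3, 2, 5, 4, 3) = 5
db1 → cache2 → mq2 → lb1 → web1: max(1, 5, 4, 3) = 5
The minimum achievable maximum is 3.

3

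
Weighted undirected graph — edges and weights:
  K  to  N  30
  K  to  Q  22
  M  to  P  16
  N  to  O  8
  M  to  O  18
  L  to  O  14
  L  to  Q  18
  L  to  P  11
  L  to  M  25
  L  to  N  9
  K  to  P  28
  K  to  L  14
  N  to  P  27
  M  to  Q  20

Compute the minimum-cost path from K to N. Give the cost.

Comparing a few candidate routes:
K → L → O → N: 14 + 14 + 8 = 36
K → L → N: 14 + 9 = 23
K → N: 30
The minimum is 23.

23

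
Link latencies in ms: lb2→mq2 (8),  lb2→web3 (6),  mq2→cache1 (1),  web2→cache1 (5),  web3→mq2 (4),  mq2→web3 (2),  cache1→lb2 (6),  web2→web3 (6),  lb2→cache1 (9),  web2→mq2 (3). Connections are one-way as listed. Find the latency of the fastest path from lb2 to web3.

Routes from lb2 to web3:
lb2→web3: 6
lb2→mq2→web3: 8 + 2 = 10
Shortest: 6 ms.

6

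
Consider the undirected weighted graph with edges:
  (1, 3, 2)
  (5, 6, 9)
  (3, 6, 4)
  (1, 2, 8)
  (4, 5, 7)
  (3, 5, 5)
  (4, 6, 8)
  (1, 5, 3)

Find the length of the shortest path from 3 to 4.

Comparing a few candidate routes:
3 → 6 → 4: 4 + 8 = 12
3 → 1 → 5 → 4: 2 + 3 + 7 = 12
3 → 5 → 4: 5 + 7 = 12
Shortest: 12.

12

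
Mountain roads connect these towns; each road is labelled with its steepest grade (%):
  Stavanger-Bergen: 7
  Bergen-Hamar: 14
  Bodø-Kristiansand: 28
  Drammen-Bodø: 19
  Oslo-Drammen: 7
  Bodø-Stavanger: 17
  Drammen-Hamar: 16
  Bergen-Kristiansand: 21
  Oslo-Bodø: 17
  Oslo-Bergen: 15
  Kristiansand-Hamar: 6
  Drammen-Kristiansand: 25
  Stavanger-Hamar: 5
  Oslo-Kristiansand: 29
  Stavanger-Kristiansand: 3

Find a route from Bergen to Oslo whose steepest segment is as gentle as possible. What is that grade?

Checking several routes:
Bergen -> Stavanger -> Hamar -> Drammen -> Oslo: max(7, 5, 16, 7) = 16
Bergen -> Stavanger -> Kristiansand -> Hamar -> Drammen -> Oslo: max(7, 3, 6, 16, 7) = 16
Bergen -> Oslo: max(15) = 15
Bergen -> Hamar -> Drammen -> Oslo: max(14, 16, 7) = 16
Best route has worst link 15%.

15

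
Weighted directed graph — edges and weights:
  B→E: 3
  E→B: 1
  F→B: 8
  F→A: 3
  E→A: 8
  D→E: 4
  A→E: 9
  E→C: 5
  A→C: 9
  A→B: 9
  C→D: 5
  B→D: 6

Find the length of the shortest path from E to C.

5

Routes from E to C:
E -> C: 5
E -> A -> C: 8 + 9 = 17
The minimum is 5.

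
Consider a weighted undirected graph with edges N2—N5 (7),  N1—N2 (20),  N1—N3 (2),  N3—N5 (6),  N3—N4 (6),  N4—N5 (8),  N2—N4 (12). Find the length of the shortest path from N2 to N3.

13

A few of the N2→N3 routes:
N2 - N5 - N3: 7 + 6 = 13
N2 - N5 - N4 - N3: 7 + 8 + 6 = 21
N2 - N4 - N3: 12 + 6 = 18
Best route has total 13.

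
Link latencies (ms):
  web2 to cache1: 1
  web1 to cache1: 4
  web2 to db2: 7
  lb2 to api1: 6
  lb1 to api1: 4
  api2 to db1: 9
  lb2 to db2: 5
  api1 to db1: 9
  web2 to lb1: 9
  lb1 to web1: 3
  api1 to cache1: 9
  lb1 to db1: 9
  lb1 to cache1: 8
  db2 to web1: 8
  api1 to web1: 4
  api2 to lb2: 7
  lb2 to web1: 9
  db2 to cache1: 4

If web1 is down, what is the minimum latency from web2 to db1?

Comparing a few candidate routes:
web2-cache1-lb1-db1: 1 + 8 + 9 = 18
web2-lb1-db1: 9 + 9 = 18
web2-cache1-api1-db1: 1 + 9 + 9 = 19
web2-cache1-lb1-api1-db1: 1 + 8 + 4 + 9 = 22
The minimum is 18 ms.

18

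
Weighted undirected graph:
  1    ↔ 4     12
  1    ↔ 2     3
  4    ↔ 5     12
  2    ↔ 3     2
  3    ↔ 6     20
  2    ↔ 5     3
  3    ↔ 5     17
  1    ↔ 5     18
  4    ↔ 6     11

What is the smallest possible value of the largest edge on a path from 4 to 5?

12

Comparing a few candidate routes:
4-5: max(12) = 12
4-1-2-5: max(12, 3, 3) = 12
4-6-3-2-5: max(11, 20, 2, 3) = 20
4-6-3-2-1-5: max(11, 20, 2, 3, 18) = 20
4-1-5: max(12, 18) = 18
4-1-2-3-5: max(12, 3, 2, 17) = 17
The minimum achievable maximum is 12.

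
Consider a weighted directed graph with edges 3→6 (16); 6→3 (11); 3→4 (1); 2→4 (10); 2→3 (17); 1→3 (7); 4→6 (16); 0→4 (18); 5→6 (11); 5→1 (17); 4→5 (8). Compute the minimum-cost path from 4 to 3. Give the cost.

27

Candidate routes:
4 → 5 → 1 → 3: 8 + 17 + 7 = 32
4 → 5 → 6 → 3: 8 + 11 + 11 = 30
4 → 6 → 3: 16 + 11 = 27
The minimum is 27.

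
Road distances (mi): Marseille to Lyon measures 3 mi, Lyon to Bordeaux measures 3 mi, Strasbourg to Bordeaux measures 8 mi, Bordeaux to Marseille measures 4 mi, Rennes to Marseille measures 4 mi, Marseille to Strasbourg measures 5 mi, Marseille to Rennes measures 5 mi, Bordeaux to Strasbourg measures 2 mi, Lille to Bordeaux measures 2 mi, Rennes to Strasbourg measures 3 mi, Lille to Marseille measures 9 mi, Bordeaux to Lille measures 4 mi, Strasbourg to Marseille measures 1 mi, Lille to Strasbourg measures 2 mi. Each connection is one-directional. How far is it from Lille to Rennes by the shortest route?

Candidate routes:
Lille-Marseille-Rennes: 9 + 5 = 14
Lille-Strasbourg-Bordeaux-Marseille-Rennes: 2 + 8 + 4 + 5 = 19
Lille-Bordeaux-Marseille-Rennes: 2 + 4 + 5 = 11
Lille-Bordeaux-Strasbourg-Marseille-Rennes: 2 + 2 + 1 + 5 = 10
Lille-Strasbourg-Marseille-Rennes: 2 + 1 + 5 = 8
The minimum is 8 mi.

8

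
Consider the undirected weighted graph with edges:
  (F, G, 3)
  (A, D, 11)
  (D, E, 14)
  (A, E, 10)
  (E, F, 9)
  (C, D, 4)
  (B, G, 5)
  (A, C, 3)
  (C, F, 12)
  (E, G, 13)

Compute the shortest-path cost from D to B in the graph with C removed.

31

Paths from D to B avoiding C:
D -> A -> E -> G -> B: 11 + 10 + 13 + 5 = 39
D -> E -> G -> B: 14 + 13 + 5 = 32
D -> E -> F -> G -> B: 14 + 9 + 3 + 5 = 31
D -> A -> E -> F -> G -> B: 11 + 10 + 9 + 3 + 5 = 38
Best route has total 31.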